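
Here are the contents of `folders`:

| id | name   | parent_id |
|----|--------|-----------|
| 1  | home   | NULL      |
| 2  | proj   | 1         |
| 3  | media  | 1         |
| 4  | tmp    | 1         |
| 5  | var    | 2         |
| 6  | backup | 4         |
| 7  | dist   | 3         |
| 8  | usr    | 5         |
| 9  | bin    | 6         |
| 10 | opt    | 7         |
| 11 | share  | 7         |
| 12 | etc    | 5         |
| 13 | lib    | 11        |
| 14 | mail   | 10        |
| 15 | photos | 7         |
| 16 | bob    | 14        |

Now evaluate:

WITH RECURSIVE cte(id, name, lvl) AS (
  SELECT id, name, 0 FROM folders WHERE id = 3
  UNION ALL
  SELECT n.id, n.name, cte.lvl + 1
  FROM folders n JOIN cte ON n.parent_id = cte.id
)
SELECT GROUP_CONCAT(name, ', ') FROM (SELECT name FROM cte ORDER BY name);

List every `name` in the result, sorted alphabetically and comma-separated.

bob, dist, lib, mail, media, opt, photos, share

Base: id=3 (media) at lvl 0.
Iteration 1: rows with parent_id in {3} -> dist (id 7, lvl 1).
Iteration 2: rows with parent_id in {7} -> opt (id 10, lvl 2), share (id 11, lvl 2), photos (id 15, lvl 2).
Iteration 3: rows with parent_id in {10,11,15} -> lib (id 13, lvl 3), mail (id 14, lvl 3).
Iteration 4: rows with parent_id in {13,14} -> bob (id 16, lvl 4).
Iteration 5: no rows with parent_id in {16}; recursion stops.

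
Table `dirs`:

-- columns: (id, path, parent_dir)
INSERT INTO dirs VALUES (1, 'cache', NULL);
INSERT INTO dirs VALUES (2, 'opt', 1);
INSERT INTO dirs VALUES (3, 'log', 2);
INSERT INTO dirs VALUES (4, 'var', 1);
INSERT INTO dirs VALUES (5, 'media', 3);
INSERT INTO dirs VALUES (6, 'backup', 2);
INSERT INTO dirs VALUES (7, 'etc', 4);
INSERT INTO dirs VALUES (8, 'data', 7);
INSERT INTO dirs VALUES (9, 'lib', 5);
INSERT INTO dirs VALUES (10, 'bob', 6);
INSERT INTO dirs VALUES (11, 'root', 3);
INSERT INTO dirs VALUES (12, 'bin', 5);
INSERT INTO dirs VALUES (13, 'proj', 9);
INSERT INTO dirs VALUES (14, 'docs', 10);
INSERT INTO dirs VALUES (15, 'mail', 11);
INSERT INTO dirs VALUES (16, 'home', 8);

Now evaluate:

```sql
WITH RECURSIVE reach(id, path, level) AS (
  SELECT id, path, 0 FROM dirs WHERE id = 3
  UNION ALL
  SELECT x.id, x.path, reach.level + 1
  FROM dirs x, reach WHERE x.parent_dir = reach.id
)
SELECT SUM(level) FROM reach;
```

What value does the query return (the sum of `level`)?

Base: id=3 (log) at level 0.
Iteration 1: rows with parent_dir in {3} -> media (id 5, level 1), root (id 11, level 1).
Iteration 2: rows with parent_dir in {5,11} -> lib (id 9, level 2), bin (id 12, level 2), mail (id 15, level 2).
Iteration 3: rows with parent_dir in {9,12,15} -> proj (id 13, level 3).
Iteration 4: no rows with parent_dir in {13}; recursion stops.
SUM(level) = 0 + 1 + 1 + 2 + 2 + 2 + 3 = 11.

11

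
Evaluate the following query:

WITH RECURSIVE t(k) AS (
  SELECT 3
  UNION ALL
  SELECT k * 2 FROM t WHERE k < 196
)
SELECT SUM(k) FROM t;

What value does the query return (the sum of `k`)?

Base: k=3.
Iteration 1: 3 < 196 holds -> k = 3 * 2 = 6.
Iteration 2: 6 < 196 holds -> k = 6 * 2 = 12.
Iteration 3: 12 < 196 holds -> k = 12 * 2 = 24.
Iteration 4: 24 < 196 holds -> k = 24 * 2 = 48.
Iteration 5: 48 < 196 holds -> k = 48 * 2 = 96.
Iteration 6: 96 < 196 holds -> k = 96 * 2 = 192.
Iteration 7: 192 < 196 holds -> k = 192 * 2 = 384.
Iteration 8: 384 < 196 fails; recursion stops.
SUM(k) = 3 + 6 + 12 + 24 + 48 + 96 + 192 + 384 = 765.

765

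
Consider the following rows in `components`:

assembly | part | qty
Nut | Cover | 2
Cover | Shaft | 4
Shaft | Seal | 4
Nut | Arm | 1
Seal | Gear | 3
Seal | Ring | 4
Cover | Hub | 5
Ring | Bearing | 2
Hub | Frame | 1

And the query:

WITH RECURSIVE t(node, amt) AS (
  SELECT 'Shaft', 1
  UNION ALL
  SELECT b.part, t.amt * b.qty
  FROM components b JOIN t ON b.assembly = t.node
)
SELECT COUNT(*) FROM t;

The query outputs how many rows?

Base: (Shaft, amt=1).
Iteration 1: components of {Shaft} -> Seal = 1*4 = 4.
Iteration 2: components of {Seal} -> Gear = 4*3 = 12, Ring = 4*4 = 16.
Iteration 3: components of {Gear,Ring} -> Bearing = 16*2 = 32.
Iteration 4: no further components; recursion stops.
Total rows emitted: 5.

5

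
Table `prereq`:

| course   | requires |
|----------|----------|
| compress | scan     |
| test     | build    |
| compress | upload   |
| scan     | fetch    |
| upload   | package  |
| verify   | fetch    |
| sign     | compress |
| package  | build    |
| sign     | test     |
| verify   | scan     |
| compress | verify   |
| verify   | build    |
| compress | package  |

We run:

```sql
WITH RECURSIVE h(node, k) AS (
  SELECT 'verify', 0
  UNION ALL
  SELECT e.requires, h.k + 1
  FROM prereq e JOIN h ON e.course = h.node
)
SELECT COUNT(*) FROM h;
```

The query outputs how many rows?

5

Base: (verify, k=0).
Iteration 1: edges from {verify} -> (build, k=1), (fetch, k=1), (scan, k=1).
Iteration 2: edges from {build,fetch,scan} -> (fetch, k=2).
Iteration 3: no outgoing edges from {fetch}; recursion stops.
Total rows emitted: 5.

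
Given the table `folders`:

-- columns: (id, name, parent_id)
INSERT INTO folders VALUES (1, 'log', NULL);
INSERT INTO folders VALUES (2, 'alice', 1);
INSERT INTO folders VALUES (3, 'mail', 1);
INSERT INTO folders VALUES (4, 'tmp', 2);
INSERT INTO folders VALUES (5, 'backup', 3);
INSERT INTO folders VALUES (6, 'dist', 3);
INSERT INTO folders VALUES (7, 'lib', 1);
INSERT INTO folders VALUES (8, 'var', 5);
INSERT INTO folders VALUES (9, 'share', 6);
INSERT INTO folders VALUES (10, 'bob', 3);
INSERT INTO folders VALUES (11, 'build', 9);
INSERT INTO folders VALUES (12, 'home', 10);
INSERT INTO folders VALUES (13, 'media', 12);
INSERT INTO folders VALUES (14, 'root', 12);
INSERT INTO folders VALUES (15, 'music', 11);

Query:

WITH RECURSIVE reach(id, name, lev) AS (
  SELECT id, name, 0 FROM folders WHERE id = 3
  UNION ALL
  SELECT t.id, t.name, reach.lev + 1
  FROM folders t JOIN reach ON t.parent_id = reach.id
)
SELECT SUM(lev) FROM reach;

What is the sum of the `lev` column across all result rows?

Base: id=3 (mail) at lev 0.
Iteration 1: rows with parent_id in {3} -> backup (id 5, lev 1), dist (id 6, lev 1), bob (id 10, lev 1).
Iteration 2: rows with parent_id in {5,6,10} -> var (id 8, lev 2), share (id 9, lev 2), home (id 12, lev 2).
Iteration 3: rows with parent_id in {8,9,12} -> build (id 11, lev 3), media (id 13, lev 3), root (id 14, lev 3).
Iteration 4: rows with parent_id in {11,13,14} -> music (id 15, lev 4).
Iteration 5: no rows with parent_id in {15}; recursion stops.
SUM(lev) = 0 + 1 + 1 + 1 + 2 + 2 + 2 + 3 + 3 + 3 + 4 = 22.

22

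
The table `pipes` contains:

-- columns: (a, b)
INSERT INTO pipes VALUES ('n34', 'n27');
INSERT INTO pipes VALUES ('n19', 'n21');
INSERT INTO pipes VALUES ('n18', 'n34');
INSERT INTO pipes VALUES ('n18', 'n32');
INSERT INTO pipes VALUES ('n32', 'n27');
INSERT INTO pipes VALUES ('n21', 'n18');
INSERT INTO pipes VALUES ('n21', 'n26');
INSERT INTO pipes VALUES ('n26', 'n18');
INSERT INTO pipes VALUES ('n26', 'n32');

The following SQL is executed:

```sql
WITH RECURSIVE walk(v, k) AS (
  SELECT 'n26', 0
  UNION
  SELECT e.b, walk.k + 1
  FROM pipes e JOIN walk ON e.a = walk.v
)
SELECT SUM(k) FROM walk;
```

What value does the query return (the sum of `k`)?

Base: (n26, k=0).
Iteration 1: edges from {n26} -> (n18, k=1), (n32, k=1).
Iteration 2: edges from {n18,n32} -> (n27, k=2), (n32, k=2), (n34, k=2).
Iteration 3: edges from {n27,n32,n34} -> (n27, k=3). [UNION drops 1 duplicate row(s)]
Iteration 4: no outgoing edges from {n27}; recursion stops.
SUM(k) = 0 + 1 + 1 + 2 + 2 + 2 + 3 = 11.

11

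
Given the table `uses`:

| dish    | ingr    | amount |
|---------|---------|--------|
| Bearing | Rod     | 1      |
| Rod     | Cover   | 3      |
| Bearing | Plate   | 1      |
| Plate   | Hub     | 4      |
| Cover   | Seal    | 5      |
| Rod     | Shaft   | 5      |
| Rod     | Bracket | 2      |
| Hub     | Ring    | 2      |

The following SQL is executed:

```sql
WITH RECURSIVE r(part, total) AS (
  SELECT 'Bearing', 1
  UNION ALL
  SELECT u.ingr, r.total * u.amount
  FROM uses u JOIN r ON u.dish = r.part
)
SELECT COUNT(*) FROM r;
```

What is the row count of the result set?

9

Base: (Bearing, total=1).
Iteration 1: components of {Bearing} -> Plate = 1*1 = 1, Rod = 1*1 = 1.
Iteration 2: components of {Plate,Rod} -> Bracket = 1*2 = 2, Cover = 1*3 = 3, Hub = 1*4 = 4, Shaft = 1*5 = 5.
Iteration 3: components of {Bracket,Cover,Hub,Shaft} -> Ring = 4*2 = 8, Seal = 3*5 = 15.
Iteration 4: no further components; recursion stops.
Total rows emitted: 9.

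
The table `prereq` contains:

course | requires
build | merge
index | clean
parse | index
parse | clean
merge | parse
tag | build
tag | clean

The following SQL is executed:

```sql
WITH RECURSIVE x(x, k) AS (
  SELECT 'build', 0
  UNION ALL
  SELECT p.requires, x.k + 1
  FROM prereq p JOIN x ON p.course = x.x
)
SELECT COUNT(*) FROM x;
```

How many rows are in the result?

Base: (build, k=0).
Iteration 1: edges from {build} -> (merge, k=1).
Iteration 2: edges from {merge} -> (parse, k=2).
Iteration 3: edges from {parse} -> (clean, k=3), (index, k=3).
Iteration 4: edges from {clean,index} -> (clean, k=4).
Iteration 5: no outgoing edges from {clean}; recursion stops.
Total rows emitted: 6.

6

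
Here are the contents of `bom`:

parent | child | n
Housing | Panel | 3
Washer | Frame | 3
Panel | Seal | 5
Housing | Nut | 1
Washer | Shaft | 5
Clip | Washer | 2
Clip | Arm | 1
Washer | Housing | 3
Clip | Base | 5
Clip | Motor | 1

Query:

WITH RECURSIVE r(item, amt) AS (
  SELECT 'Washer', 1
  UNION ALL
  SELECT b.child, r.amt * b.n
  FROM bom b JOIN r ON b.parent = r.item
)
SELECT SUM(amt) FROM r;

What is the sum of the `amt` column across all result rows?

Base: (Washer, amt=1).
Iteration 1: components of {Washer} -> Frame = 1*3 = 3, Housing = 1*3 = 3, Shaft = 1*5 = 5.
Iteration 2: components of {Frame,Housing,Shaft} -> Nut = 3*1 = 3, Panel = 3*3 = 9.
Iteration 3: components of {Nut,Panel} -> Seal = 9*5 = 45.
Iteration 4: no further components; recursion stops.
SUM(amt) = 1 + 3 + 3 + 5 + 9 + 3 + 45 = 69.

69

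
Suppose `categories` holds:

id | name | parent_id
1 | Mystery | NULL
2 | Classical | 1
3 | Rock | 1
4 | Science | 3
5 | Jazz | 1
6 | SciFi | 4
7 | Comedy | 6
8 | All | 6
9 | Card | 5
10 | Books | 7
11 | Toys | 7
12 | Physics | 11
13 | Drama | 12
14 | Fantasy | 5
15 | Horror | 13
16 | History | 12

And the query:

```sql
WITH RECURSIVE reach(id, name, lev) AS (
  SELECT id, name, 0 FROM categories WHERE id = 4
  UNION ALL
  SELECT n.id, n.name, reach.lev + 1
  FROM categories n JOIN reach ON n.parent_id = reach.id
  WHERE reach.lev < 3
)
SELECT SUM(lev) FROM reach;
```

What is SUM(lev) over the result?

11

Base: id=4 (Science) at lev 0.
Iteration 1: rows with parent_id in {4} -> SciFi (id 6, lev 1).
Iteration 2: rows with parent_id in {6} -> Comedy (id 7, lev 2), All (id 8, lev 2).
Iteration 3: rows with parent_id in {7,8} -> Books (id 10, lev 3), Toys (id 11, lev 3).
Iteration 4: lev < 3 fails for all current rows; recursion stops.
SUM(lev) = 0 + 1 + 2 + 2 + 3 + 3 = 11.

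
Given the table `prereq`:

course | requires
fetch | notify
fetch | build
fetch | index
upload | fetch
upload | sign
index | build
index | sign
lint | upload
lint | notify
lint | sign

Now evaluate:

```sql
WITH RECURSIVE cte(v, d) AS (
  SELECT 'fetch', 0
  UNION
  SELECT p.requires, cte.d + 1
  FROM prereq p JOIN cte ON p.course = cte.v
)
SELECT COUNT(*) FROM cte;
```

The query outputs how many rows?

Base: (fetch, d=0).
Iteration 1: edges from {fetch} -> (build, d=1), (index, d=1), (notify, d=1).
Iteration 2: edges from {build,index,notify} -> (build, d=2), (sign, d=2).
Iteration 3: no outgoing edges from {build,sign}; recursion stops.
Total rows emitted: 6.

6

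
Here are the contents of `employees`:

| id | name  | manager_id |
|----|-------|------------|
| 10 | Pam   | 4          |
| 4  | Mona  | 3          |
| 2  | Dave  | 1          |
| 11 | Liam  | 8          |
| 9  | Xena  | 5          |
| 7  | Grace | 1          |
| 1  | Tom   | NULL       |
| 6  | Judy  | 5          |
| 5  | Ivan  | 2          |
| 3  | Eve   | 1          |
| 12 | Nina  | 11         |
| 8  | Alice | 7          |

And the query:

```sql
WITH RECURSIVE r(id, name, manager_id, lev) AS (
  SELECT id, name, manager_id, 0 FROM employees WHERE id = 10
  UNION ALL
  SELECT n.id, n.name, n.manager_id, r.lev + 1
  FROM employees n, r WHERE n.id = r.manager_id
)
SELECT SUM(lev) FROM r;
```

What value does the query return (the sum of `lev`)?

Base: id=10 (Pam), manager_id=4, lev 0.
Iteration 1: join on id=4 -> Mona (id 4, manager_id=3, lev 1).
Iteration 2: join on id=3 -> Eve (id 3, manager_id=1, lev 2).
Iteration 3: join on id=1 -> Tom (id 1, manager_id=NULL, lev 3).
Iteration 4: manager_id is NULL; no match; recursion stops.
SUM(lev) = 0 + 1 + 2 + 3 = 6.

6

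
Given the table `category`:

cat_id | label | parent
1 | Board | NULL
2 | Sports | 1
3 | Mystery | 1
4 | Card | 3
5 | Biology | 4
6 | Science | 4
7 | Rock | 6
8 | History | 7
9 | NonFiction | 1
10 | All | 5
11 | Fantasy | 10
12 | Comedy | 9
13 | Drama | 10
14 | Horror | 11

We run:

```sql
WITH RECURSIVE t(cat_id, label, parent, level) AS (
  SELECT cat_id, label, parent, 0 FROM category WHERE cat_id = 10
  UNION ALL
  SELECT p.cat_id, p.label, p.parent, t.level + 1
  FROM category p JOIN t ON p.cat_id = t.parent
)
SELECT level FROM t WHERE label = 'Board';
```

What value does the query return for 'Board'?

Base: cat_id=10 (All), parent=5, level 0.
Iteration 1: join on cat_id=5 -> Biology (id 5, parent=4, level 1).
Iteration 2: join on cat_id=4 -> Card (id 4, parent=3, level 2).
Iteration 3: join on cat_id=3 -> Mystery (id 3, parent=1, level 3).
Iteration 4: join on cat_id=1 -> Board (id 1, parent=NULL, level 4).
Iteration 5: parent is NULL; no match; recursion stops.

4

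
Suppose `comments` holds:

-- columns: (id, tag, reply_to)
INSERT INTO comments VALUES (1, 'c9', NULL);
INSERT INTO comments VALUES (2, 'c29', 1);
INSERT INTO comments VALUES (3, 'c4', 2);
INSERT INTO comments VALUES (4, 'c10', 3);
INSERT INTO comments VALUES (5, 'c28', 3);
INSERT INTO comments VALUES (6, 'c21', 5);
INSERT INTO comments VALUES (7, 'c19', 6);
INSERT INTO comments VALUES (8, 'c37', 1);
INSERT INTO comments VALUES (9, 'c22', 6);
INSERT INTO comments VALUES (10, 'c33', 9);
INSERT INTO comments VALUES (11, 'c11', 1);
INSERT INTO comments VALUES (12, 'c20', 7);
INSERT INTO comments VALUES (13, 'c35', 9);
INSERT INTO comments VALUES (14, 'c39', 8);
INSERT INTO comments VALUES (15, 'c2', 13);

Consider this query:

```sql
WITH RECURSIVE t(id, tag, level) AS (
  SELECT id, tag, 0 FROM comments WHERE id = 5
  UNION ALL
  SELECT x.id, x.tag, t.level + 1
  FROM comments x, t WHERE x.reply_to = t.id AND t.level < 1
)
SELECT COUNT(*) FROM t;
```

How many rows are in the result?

Base: id=5 (c28) at level 0.
Iteration 1: rows with reply_to in {5} -> c21 (id 6, level 1).
Iteration 2: level < 1 fails for all current rows; recursion stops.
Total rows emitted: 2.

2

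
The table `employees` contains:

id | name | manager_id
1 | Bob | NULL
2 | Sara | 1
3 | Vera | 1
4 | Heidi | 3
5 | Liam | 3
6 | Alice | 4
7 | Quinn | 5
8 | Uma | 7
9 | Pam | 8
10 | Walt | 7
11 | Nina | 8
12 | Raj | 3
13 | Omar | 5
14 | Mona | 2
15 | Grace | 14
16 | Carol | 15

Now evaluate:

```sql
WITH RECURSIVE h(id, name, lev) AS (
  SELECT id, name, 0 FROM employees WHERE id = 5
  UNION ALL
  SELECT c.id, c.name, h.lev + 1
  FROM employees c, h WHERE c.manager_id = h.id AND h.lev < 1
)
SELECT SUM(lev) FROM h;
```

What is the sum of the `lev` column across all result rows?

Base: id=5 (Liam) at lev 0.
Iteration 1: rows with manager_id in {5} -> Quinn (id 7, lev 1), Omar (id 13, lev 1).
Iteration 2: lev < 1 fails for all current rows; recursion stops.
SUM(lev) = 0 + 1 + 1 = 2.

2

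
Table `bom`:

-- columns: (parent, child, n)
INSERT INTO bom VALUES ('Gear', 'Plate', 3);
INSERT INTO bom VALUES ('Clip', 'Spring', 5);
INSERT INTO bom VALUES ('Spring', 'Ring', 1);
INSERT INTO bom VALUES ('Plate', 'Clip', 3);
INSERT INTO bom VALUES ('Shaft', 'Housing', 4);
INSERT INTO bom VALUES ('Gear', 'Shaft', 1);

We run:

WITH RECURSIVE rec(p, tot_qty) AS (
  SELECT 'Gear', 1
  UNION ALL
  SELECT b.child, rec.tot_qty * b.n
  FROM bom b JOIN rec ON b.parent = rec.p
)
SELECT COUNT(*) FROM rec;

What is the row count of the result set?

Base: (Gear, tot_qty=1).
Iteration 1: components of {Gear} -> Plate = 1*3 = 3, Shaft = 1*1 = 1.
Iteration 2: components of {Plate,Shaft} -> Clip = 3*3 = 9, Housing = 1*4 = 4.
Iteration 3: components of {Clip,Housing} -> Spring = 9*5 = 45.
Iteration 4: components of {Spring} -> Ring = 45*1 = 45.
Iteration 5: no further components; recursion stops.
Total rows emitted: 7.

7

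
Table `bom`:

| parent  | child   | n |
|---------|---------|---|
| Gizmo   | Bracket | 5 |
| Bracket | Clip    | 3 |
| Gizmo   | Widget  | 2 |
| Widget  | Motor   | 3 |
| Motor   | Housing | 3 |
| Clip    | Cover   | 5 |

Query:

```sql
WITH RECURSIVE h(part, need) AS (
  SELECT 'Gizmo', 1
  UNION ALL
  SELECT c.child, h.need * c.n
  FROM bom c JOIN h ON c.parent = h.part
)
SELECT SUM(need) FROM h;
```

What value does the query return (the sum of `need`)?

Base: (Gizmo, need=1).
Iteration 1: components of {Gizmo} -> Bracket = 1*5 = 5, Widget = 1*2 = 2.
Iteration 2: components of {Bracket,Widget} -> Clip = 5*3 = 15, Motor = 2*3 = 6.
Iteration 3: components of {Clip,Motor} -> Cover = 15*5 = 75, Housing = 6*3 = 18.
Iteration 4: no further components; recursion stops.
SUM(need) = 1 + 5 + 2 + 15 + 6 + 75 + 18 = 122.

122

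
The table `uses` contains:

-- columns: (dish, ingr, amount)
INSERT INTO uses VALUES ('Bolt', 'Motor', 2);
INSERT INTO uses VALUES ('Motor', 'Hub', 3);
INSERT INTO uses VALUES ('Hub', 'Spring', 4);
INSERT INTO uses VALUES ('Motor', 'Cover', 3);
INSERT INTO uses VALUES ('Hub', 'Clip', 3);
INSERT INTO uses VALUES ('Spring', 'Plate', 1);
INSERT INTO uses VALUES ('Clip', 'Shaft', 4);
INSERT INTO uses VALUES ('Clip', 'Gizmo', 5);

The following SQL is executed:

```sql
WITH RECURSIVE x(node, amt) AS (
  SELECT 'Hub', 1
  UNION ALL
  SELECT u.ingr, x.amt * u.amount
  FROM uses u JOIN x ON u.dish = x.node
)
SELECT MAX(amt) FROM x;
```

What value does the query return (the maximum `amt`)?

Base: (Hub, amt=1).
Iteration 1: components of {Hub} -> Clip = 1*3 = 3, Spring = 1*4 = 4.
Iteration 2: components of {Clip,Spring} -> Gizmo = 3*5 = 15, Plate = 4*1 = 4, Shaft = 3*4 = 12.
Iteration 3: no further components; recursion stops.
amt values: 1, 4, 3, 4, 12, 15; the maximum is 15.

15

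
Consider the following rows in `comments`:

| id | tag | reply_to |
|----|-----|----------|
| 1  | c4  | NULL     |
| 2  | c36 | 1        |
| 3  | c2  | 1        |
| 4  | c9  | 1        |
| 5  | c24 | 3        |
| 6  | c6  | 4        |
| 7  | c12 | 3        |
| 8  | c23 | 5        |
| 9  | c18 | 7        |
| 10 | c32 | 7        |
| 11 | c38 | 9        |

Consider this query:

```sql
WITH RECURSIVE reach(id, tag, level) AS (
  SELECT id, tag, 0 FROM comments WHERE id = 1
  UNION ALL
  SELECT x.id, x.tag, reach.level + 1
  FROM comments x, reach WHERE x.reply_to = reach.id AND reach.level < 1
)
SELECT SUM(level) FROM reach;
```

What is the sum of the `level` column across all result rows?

3

Base: id=1 (c4) at level 0.
Iteration 1: rows with reply_to in {1} -> c36 (id 2, level 1), c2 (id 3, level 1), c9 (id 4, level 1).
Iteration 2: level < 1 fails for all current rows; recursion stops.
SUM(level) = 0 + 1 + 1 + 1 = 3.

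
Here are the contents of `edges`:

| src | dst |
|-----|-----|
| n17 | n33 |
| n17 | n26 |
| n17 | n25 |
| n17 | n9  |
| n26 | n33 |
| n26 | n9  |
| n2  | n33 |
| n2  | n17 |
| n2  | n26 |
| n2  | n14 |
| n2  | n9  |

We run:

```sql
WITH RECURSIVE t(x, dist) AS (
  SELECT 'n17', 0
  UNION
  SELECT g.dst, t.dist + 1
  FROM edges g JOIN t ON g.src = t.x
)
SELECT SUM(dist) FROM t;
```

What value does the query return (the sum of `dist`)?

Base: (n17, dist=0).
Iteration 1: edges from {n17} -> (n25, dist=1), (n26, dist=1), (n33, dist=1), (n9, dist=1).
Iteration 2: edges from {n25,n26,n33,n9} -> (n33, dist=2), (n9, dist=2).
Iteration 3: no outgoing edges from {n33,n9}; recursion stops.
SUM(dist) = 0 + 1 + 1 + 1 + 1 + 2 + 2 = 8.

8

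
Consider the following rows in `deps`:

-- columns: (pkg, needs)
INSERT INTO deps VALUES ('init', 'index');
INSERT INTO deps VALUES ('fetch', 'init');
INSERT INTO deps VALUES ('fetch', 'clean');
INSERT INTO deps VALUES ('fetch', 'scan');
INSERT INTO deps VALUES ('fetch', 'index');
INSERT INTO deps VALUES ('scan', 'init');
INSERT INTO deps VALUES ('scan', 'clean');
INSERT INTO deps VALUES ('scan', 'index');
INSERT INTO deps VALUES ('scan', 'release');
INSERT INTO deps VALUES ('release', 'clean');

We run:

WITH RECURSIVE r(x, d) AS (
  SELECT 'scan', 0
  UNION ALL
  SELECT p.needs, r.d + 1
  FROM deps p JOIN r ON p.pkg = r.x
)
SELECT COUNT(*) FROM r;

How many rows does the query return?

Base: (scan, d=0).
Iteration 1: edges from {scan} -> (clean, d=1), (index, d=1), (init, d=1), (release, d=1).
Iteration 2: edges from {clean,index,init,release} -> (clean, d=2), (index, d=2).
Iteration 3: no outgoing edges from {clean,index}; recursion stops.
Total rows emitted: 7.

7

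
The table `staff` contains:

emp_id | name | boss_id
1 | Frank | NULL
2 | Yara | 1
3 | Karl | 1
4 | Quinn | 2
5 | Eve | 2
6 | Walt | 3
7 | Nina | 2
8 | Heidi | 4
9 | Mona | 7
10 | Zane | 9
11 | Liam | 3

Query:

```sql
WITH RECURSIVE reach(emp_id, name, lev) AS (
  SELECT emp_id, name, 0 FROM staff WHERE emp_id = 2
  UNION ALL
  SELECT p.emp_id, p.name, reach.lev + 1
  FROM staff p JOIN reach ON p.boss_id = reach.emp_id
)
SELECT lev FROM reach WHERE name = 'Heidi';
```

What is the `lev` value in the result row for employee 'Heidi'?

Base: emp_id=2 (Yara) at lev 0.
Iteration 1: rows with boss_id in {2} -> Quinn (id 4, lev 1), Eve (id 5, lev 1), Nina (id 7, lev 1).
Iteration 2: rows with boss_id in {4,5,7} -> Heidi (id 8, lev 2), Mona (id 9, lev 2).
Iteration 3: rows with boss_id in {8,9} -> Zane (id 10, lev 3).
Iteration 4: no rows with boss_id in {10}; recursion stops.

2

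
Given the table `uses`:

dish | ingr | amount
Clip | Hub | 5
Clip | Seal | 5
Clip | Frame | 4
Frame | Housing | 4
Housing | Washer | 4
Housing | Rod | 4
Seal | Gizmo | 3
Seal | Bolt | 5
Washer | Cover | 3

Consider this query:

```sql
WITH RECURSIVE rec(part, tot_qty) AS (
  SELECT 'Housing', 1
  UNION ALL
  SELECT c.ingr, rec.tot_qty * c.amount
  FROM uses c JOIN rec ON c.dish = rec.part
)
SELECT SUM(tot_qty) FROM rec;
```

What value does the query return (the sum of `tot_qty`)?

Base: (Housing, tot_qty=1).
Iteration 1: components of {Housing} -> Rod = 1*4 = 4, Washer = 1*4 = 4.
Iteration 2: components of {Rod,Washer} -> Cover = 4*3 = 12.
Iteration 3: no further components; recursion stops.
SUM(tot_qty) = 1 + 4 + 4 + 12 = 21.

21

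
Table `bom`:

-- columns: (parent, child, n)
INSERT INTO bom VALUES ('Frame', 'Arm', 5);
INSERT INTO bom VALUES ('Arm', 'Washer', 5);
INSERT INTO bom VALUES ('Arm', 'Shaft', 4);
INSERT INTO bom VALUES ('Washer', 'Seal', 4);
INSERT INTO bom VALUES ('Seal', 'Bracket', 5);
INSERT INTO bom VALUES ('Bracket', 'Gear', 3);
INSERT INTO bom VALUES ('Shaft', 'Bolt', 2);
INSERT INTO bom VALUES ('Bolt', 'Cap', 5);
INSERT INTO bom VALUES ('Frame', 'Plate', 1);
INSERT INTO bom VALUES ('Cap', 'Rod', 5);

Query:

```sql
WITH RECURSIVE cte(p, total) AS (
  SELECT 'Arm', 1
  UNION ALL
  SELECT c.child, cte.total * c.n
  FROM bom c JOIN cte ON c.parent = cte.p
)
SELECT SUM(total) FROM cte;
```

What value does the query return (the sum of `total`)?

Base: (Arm, total=1).
Iteration 1: components of {Arm} -> Shaft = 1*4 = 4, Washer = 1*5 = 5.
Iteration 2: components of {Shaft,Washer} -> Bolt = 4*2 = 8, Seal = 5*4 = 20.
Iteration 3: components of {Bolt,Seal} -> Bracket = 20*5 = 100, Cap = 8*5 = 40.
Iteration 4: components of {Bracket,Cap} -> Gear = 100*3 = 300, Rod = 40*5 = 200.
Iteration 5: no further components; recursion stops.
SUM(total) = 1 + 5 + 4 + 20 + 8 + 100 + 40 + 300 + 200 = 678.

678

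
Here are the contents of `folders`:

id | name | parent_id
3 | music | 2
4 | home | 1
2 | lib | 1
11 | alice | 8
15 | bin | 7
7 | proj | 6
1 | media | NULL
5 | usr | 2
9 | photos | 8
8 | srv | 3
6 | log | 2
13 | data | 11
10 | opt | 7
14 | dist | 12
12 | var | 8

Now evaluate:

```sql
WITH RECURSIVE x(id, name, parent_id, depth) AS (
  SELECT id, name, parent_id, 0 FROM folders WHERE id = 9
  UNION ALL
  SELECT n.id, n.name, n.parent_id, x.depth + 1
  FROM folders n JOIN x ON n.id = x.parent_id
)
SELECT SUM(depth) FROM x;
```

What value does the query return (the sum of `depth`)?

10

Base: id=9 (photos), parent_id=8, depth 0.
Iteration 1: join on id=8 -> srv (id 8, parent_id=3, depth 1).
Iteration 2: join on id=3 -> music (id 3, parent_id=2, depth 2).
Iteration 3: join on id=2 -> lib (id 2, parent_id=1, depth 3).
Iteration 4: join on id=1 -> media (id 1, parent_id=NULL, depth 4).
Iteration 5: parent_id is NULL; no match; recursion stops.
SUM(depth) = 0 + 1 + 2 + 3 + 4 = 10.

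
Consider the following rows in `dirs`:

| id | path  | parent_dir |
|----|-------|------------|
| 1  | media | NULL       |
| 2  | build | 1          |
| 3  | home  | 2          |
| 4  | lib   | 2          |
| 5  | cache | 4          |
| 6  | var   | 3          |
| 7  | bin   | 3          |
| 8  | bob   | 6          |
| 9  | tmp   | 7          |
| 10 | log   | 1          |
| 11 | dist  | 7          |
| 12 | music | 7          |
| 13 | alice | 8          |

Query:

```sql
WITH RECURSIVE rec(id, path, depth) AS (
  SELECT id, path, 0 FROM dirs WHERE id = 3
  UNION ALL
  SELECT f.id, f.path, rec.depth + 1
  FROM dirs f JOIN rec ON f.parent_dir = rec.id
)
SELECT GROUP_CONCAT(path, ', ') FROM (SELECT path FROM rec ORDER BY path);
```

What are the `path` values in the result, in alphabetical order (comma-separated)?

alice, bin, bob, dist, home, music, tmp, var

Base: id=3 (home) at depth 0.
Iteration 1: rows with parent_dir in {3} -> var (id 6, depth 1), bin (id 7, depth 1).
Iteration 2: rows with parent_dir in {6,7} -> bob (id 8, depth 2), tmp (id 9, depth 2), dist (id 11, depth 2), music (id 12, depth 2).
Iteration 3: rows with parent_dir in {8,9,11,12} -> alice (id 13, depth 3).
Iteration 4: no rows with parent_dir in {13}; recursion stops.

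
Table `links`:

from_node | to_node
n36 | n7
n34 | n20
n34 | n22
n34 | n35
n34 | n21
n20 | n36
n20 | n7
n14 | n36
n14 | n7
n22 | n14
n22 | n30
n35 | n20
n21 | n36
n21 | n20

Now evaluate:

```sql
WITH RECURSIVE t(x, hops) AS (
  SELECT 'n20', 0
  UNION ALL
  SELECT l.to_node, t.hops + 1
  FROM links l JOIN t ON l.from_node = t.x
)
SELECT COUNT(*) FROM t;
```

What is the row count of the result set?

4

Base: (n20, hops=0).
Iteration 1: edges from {n20} -> (n36, hops=1), (n7, hops=1).
Iteration 2: edges from {n36,n7} -> (n7, hops=2).
Iteration 3: no outgoing edges from {n7}; recursion stops.
Total rows emitted: 4.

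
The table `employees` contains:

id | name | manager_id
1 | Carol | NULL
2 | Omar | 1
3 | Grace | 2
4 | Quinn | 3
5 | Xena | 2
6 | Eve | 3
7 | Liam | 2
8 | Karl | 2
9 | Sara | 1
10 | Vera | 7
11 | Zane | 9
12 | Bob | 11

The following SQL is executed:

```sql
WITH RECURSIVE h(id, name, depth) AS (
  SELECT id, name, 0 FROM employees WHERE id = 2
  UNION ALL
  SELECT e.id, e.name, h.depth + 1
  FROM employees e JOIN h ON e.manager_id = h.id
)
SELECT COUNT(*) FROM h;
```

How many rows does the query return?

8

Base: id=2 (Omar) at depth 0.
Iteration 1: rows with manager_id in {2} -> Grace (id 3, depth 1), Xena (id 5, depth 1), Liam (id 7, depth 1), Karl (id 8, depth 1).
Iteration 2: rows with manager_id in {3,5,7,8} -> Quinn (id 4, depth 2), Eve (id 6, depth 2), Vera (id 10, depth 2).
Iteration 3: no rows with manager_id in {4,6,10}; recursion stops.
Total rows emitted: 8.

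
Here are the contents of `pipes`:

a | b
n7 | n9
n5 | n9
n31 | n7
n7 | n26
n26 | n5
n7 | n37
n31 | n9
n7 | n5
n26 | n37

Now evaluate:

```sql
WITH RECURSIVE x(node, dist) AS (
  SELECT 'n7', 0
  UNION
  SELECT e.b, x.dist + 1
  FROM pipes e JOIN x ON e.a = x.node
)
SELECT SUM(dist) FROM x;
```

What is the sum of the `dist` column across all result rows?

Base: (n7, dist=0).
Iteration 1: edges from {n7} -> (n26, dist=1), (n37, dist=1), (n5, dist=1), (n9, dist=1).
Iteration 2: edges from {n26,n37,n5,n9} -> (n37, dist=2), (n5, dist=2), (n9, dist=2).
Iteration 3: edges from {n37,n5,n9} -> (n9, dist=3).
Iteration 4: no outgoing edges from {n9}; recursion stops.
SUM(dist) = 0 + 1 + 1 + 1 + 1 + 2 + 2 + 2 + 3 = 13.

13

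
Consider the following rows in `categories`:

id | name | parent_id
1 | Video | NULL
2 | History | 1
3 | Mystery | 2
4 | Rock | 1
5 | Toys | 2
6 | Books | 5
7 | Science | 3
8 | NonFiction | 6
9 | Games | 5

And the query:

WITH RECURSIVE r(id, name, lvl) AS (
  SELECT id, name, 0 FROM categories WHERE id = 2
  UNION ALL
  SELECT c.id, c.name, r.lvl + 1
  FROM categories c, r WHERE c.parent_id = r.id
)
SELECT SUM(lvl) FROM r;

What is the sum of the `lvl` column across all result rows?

11

Base: id=2 (History) at lvl 0.
Iteration 1: rows with parent_id in {2} -> Mystery (id 3, lvl 1), Toys (id 5, lvl 1).
Iteration 2: rows with parent_id in {3,5} -> Books (id 6, lvl 2), Science (id 7, lvl 2), Games (id 9, lvl 2).
Iteration 3: rows with parent_id in {6,7,9} -> NonFiction (id 8, lvl 3).
Iteration 4: no rows with parent_id in {8}; recursion stops.
SUM(lvl) = 0 + 1 + 1 + 2 + 2 + 2 + 3 = 11.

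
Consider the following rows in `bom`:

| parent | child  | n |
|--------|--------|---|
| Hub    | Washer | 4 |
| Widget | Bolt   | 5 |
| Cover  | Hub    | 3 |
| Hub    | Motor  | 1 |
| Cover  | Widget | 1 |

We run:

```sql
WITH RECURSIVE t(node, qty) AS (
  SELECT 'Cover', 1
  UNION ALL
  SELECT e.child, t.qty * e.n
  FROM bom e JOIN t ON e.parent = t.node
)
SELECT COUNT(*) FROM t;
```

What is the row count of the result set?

6

Base: (Cover, qty=1).
Iteration 1: components of {Cover} -> Hub = 1*3 = 3, Widget = 1*1 = 1.
Iteration 2: components of {Hub,Widget} -> Bolt = 1*5 = 5, Motor = 3*1 = 3, Washer = 3*4 = 12.
Iteration 3: no further components; recursion stops.
Total rows emitted: 6.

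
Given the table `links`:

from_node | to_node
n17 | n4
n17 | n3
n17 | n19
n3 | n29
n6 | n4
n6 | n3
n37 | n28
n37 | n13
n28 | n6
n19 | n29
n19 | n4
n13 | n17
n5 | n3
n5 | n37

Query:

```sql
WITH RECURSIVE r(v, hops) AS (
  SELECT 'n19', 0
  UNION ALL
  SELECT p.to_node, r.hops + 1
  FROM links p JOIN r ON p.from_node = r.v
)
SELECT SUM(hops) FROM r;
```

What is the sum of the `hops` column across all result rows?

Base: (n19, hops=0).
Iteration 1: edges from {n19} -> (n29, hops=1), (n4, hops=1).
Iteration 2: no outgoing edges from {n29,n4}; recursion stops.
SUM(hops) = 0 + 1 + 1 = 2.

2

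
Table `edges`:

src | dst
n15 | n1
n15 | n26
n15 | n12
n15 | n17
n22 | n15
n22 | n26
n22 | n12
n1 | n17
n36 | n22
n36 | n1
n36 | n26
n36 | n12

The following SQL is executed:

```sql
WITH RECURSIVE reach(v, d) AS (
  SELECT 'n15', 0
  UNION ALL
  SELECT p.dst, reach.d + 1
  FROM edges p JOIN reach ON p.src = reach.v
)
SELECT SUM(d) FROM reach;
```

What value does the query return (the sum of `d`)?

Base: (n15, d=0).
Iteration 1: edges from {n15} -> (n1, d=1), (n12, d=1), (n17, d=1), (n26, d=1).
Iteration 2: edges from {n1,n12,n17,n26} -> (n17, d=2).
Iteration 3: no outgoing edges from {n17}; recursion stops.
SUM(d) = 0 + 1 + 1 + 1 + 1 + 2 = 6.

6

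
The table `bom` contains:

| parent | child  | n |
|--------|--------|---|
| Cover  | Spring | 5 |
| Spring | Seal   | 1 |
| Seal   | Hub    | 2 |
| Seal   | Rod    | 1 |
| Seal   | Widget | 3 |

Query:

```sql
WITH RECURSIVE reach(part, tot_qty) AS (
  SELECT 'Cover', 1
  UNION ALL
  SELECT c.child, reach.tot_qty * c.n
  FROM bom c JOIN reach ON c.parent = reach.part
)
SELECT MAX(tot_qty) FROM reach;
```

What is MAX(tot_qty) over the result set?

Base: (Cover, tot_qty=1).
Iteration 1: components of {Cover} -> Spring = 1*5 = 5.
Iteration 2: components of {Spring} -> Seal = 5*1 = 5.
Iteration 3: components of {Seal} -> Hub = 5*2 = 10, Rod = 5*1 = 5, Widget = 5*3 = 15.
Iteration 4: no further components; recursion stops.
tot_qty values: 1, 5, 5, 10, 5, 15; the maximum is 15.

15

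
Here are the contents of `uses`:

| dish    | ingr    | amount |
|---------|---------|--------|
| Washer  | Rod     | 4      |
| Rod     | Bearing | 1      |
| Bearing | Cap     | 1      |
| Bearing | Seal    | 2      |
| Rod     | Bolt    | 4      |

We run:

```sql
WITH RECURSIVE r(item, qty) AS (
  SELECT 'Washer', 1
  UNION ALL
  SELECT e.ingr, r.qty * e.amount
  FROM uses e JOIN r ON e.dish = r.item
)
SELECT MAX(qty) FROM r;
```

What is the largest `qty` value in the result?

Base: (Washer, qty=1).
Iteration 1: components of {Washer} -> Rod = 1*4 = 4.
Iteration 2: components of {Rod} -> Bearing = 4*1 = 4, Bolt = 4*4 = 16.
Iteration 3: components of {Bearing,Bolt} -> Cap = 4*1 = 4, Seal = 4*2 = 8.
Iteration 4: no further components; recursion stops.
qty values: 1, 4, 4, 16, 4, 8; the maximum is 16.

16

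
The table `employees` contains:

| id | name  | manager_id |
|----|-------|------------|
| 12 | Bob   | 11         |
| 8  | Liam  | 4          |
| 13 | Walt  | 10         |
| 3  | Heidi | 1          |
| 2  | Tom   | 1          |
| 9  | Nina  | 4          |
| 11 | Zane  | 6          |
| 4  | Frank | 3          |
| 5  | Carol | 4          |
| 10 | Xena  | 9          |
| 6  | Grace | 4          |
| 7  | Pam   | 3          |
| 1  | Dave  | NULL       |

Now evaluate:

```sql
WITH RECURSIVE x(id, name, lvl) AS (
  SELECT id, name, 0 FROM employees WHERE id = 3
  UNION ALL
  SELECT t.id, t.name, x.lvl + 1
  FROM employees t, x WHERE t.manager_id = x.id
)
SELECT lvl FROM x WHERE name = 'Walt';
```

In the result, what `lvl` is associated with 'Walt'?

Base: id=3 (Heidi) at lvl 0.
Iteration 1: rows with manager_id in {3} -> Frank (id 4, lvl 1), Pam (id 7, lvl 1).
Iteration 2: rows with manager_id in {4,7} -> Carol (id 5, lvl 2), Grace (id 6, lvl 2), Liam (id 8, lvl 2), Nina (id 9, lvl 2).
Iteration 3: rows with manager_id in {5,6,8,9} -> Xena (id 10, lvl 3), Zane (id 11, lvl 3).
Iteration 4: rows with manager_id in {10,11} -> Bob (id 12, lvl 4), Walt (id 13, lvl 4).
Iteration 5: no rows with manager_id in {12,13}; recursion stops.

4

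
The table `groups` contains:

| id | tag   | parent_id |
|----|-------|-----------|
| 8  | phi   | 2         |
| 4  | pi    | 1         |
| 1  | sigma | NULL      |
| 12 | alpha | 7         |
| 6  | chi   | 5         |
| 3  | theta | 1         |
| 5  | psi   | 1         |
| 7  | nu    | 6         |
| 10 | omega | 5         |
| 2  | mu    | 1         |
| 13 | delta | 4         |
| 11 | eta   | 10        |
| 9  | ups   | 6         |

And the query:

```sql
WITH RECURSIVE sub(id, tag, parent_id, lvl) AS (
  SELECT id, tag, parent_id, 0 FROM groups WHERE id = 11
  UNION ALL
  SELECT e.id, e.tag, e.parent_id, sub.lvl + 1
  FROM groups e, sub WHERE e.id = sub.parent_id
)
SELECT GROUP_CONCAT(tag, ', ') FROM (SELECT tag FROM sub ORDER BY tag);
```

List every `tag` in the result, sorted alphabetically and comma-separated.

eta, omega, psi, sigma

Base: id=11 (eta), parent_id=10, lvl 0.
Iteration 1: join on id=10 -> omega (id 10, parent_id=5, lvl 1).
Iteration 2: join on id=5 -> psi (id 5, parent_id=1, lvl 2).
Iteration 3: join on id=1 -> sigma (id 1, parent_id=NULL, lvl 3).
Iteration 4: parent_id is NULL; no match; recursion stops.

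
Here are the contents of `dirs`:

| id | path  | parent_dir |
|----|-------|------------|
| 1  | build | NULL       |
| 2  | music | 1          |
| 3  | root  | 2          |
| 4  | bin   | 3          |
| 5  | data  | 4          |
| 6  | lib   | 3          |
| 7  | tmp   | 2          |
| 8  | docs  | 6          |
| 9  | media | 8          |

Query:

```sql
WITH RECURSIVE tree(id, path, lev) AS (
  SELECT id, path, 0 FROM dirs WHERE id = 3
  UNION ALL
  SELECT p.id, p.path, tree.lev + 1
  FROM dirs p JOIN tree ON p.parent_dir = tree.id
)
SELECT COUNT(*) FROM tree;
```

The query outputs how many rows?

6

Base: id=3 (root) at lev 0.
Iteration 1: rows with parent_dir in {3} -> bin (id 4, lev 1), lib (id 6, lev 1).
Iteration 2: rows with parent_dir in {4,6} -> data (id 5, lev 2), docs (id 8, lev 2).
Iteration 3: rows with parent_dir in {5,8} -> media (id 9, lev 3).
Iteration 4: no rows with parent_dir in {9}; recursion stops.
Total rows emitted: 6.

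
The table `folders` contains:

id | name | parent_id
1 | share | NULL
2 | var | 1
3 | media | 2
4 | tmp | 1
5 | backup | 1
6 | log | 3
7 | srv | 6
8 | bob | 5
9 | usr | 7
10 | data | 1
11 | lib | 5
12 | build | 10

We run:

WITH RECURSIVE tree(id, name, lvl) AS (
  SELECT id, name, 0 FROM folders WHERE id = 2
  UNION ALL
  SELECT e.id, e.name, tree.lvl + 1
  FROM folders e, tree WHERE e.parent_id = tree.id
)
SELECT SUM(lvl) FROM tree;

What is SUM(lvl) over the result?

Base: id=2 (var) at lvl 0.
Iteration 1: rows with parent_id in {2} -> media (id 3, lvl 1).
Iteration 2: rows with parent_id in {3} -> log (id 6, lvl 2).
Iteration 3: rows with parent_id in {6} -> srv (id 7, lvl 3).
Iteration 4: rows with parent_id in {7} -> usr (id 9, lvl 4).
Iteration 5: no rows with parent_id in {9}; recursion stops.
SUM(lvl) = 0 + 1 + 2 + 3 + 4 = 10.

10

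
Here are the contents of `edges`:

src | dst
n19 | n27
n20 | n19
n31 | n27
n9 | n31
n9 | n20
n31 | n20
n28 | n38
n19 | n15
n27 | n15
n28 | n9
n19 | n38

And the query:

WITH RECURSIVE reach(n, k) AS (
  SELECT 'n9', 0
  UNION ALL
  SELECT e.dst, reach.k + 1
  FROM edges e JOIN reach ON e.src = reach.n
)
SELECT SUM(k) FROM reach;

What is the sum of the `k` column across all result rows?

Base: (n9, k=0).
Iteration 1: edges from {n9} -> (n20, k=1), (n31, k=1).
Iteration 2: edges from {n20,n31} -> (n19, k=2), (n20, k=2), (n27, k=2).
Iteration 3: edges from {n19,n20,n27} -> (n15, k=3) x2, (n19, k=3), (n27, k=3), (n38, k=3). [UNION ALL keeps all 5 new rows, including repeats]
Iteration 4: edges from {n15,n19,n27,n38} -> (n15, k=4) x2, (n27, k=4), (n38, k=4). [UNION ALL keeps all 4 new rows, including repeats]
Iteration 5: edges from {n15,n27,n38} -> (n15, k=5).
Iteration 6: no outgoing edges from {n15}; recursion stops.
SUM(k) = 0 + 1 + 1 + 2 + 2 + 2 + 3 + 3 + 3 + 3 + 3 + 4 + 4 + 4 + 4 + 5 = 44.

44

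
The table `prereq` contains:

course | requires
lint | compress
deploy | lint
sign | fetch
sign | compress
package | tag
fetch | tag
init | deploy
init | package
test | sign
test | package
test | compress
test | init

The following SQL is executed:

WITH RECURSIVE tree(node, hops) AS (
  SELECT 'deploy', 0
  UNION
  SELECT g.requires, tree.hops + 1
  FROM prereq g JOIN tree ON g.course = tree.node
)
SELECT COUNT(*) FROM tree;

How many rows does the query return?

3

Base: (deploy, hops=0).
Iteration 1: edges from {deploy} -> (lint, hops=1).
Iteration 2: edges from {lint} -> (compress, hops=2).
Iteration 3: no outgoing edges from {compress}; recursion stops.
Total rows emitted: 3.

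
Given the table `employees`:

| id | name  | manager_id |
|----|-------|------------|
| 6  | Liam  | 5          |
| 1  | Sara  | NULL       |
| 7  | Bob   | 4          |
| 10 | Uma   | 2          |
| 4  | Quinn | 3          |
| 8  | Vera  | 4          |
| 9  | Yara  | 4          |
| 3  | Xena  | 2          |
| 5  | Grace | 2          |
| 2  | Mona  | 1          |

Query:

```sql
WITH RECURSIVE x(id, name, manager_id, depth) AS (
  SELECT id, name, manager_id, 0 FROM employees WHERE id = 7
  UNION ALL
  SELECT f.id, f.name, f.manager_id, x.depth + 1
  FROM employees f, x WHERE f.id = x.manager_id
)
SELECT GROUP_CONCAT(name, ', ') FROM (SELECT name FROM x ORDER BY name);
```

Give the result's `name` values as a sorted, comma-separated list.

Bob, Mona, Quinn, Sara, Xena

Base: id=7 (Bob), manager_id=4, depth 0.
Iteration 1: join on id=4 -> Quinn (id 4, manager_id=3, depth 1).
Iteration 2: join on id=3 -> Xena (id 3, manager_id=2, depth 2).
Iteration 3: join on id=2 -> Mona (id 2, manager_id=1, depth 3).
Iteration 4: join on id=1 -> Sara (id 1, manager_id=NULL, depth 4).
Iteration 5: manager_id is NULL; no match; recursion stops.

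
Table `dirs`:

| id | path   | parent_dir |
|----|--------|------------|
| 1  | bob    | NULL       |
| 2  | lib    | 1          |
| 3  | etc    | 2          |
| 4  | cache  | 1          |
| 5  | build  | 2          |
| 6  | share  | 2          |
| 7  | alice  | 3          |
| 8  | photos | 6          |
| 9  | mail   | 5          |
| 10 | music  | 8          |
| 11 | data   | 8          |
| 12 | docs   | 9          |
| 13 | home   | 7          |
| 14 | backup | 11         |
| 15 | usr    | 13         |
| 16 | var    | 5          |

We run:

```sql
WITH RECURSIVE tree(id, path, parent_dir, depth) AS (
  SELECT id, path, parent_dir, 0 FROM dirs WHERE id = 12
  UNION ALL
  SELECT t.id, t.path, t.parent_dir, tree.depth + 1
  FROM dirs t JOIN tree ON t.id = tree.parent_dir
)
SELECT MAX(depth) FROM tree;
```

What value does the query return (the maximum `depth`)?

4

Base: id=12 (docs), parent_dir=9, depth 0.
Iteration 1: join on id=9 -> mail (id 9, parent_dir=5, depth 1).
Iteration 2: join on id=5 -> build (id 5, parent_dir=2, depth 2).
Iteration 3: join on id=2 -> lib (id 2, parent_dir=1, depth 3).
Iteration 4: join on id=1 -> bob (id 1, parent_dir=NULL, depth 4).
Iteration 5: parent_dir is NULL; no match; recursion stops.
depth values: 0, 1, 2, 3, 4; the maximum is 4.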